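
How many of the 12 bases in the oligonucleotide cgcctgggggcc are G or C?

A=0, C=5, G=6, T=1
G+C = 6 + 5 = 11

11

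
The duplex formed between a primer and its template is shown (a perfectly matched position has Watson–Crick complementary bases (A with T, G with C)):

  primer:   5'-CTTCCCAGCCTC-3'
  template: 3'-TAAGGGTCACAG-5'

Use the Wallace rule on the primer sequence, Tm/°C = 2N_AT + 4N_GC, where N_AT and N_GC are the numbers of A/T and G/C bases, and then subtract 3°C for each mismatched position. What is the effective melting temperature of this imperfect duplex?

Primer base counts: A=1, T=3, G=1, C=7 → A+T=4, G+C=8
Perfect-match Tm = 2(4) + 4(8) = 8 + 32 = 40°C
Mismatches (positions where the bases are not complementary): 3 (at positions 1, 9, 10)
Effective Tm = 40 − 3×3 = 40 − 9 = 31°C

31°C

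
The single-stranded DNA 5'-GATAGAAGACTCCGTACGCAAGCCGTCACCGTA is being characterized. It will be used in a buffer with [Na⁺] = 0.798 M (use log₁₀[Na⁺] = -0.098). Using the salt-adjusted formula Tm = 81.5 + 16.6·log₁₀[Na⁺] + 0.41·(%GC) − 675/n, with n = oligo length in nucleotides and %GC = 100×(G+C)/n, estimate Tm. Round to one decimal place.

Length n = 33. C=10, A=10, G=8, T=5
G+C = 18, so %GC = 18/33 × 100 = 54.545%
Salt term: 16.6 × (-0.098) = -1.627
GC term: 0.41 × 54.545 = 22.363; length term: −675/33 = −20.455
Tm = 81.5 + (-1.627) + 22.363 − 20.455 = 81.781 → 81.8°C

81.8°C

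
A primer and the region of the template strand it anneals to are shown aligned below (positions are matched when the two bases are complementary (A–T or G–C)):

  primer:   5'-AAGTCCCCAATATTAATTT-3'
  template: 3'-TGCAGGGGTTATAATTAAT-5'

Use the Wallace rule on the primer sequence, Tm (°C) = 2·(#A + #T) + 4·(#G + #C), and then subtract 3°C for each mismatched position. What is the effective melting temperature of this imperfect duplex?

42°C

Primer base counts: A=7, T=7, G=1, C=4 → A+T=14, G+C=5
Perfect-match Tm = 2(14) + 4(5) = 28 + 20 = 48°C
Mismatches (positions where the bases are not complementary): 2 (at positions 2, 19)
Effective Tm = 48 − 2×3 = 48 − 6 = 42°C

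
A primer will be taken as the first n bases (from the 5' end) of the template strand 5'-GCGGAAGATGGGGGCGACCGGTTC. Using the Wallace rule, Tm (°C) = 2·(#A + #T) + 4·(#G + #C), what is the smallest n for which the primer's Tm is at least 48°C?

First 13 bases: GCGGAAGATGGGG → Tm = 44°C (< 48°C)
First 14 bases: GCGGAAGATGGGGG → Tm = 48°C (≥ 48°C)
Since every base adds ≥2°C, Tm only increases with n, so the threshold is first crossed at n = 14.

n = 14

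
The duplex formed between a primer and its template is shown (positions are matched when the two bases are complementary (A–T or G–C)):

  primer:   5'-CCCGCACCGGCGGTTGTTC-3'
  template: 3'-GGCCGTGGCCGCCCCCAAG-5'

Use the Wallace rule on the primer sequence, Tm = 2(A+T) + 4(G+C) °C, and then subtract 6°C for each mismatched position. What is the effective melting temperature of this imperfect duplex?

Primer base counts: A=1, T=4, G=6, C=8 → A+T=5, G+C=14
Perfect-match Tm = 2(5) + 4(14) = 10 + 56 = 66°C
Mismatches (positions where the bases are not complementary): 3 (at positions 3, 14, 15)
Effective Tm = 66 − 3×6 = 66 − 18 = 48°C

48°C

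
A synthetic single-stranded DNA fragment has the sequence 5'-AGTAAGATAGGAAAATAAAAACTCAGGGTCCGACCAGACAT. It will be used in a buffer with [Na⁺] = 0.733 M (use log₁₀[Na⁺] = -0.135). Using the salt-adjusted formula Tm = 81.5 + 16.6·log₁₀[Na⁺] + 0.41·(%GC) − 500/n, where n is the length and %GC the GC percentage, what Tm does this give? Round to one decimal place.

Length n = 41. Scanning the sequence gives T=6, A=19, G=9, C=7.
G+C = 16, so %GC = 16/41 × 100 = 39.024%
Salt term: 16.6 × (-0.135) = -2.241
GC term: 0.41 × 39.024 = 16; length term: −500/41 = −12.195
Tm = 81.5 + (-2.241) + 16 − 12.195 = 83.064 → 83.1°C

83.1°C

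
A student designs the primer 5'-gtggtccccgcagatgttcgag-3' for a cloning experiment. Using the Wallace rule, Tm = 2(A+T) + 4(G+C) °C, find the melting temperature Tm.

Counting bases: A=3, T=5, G=8, C=6
A+T = 8, G+C = 14
Tm = 2(8) + 4(14) = 16 + 56 = 72°C

72°C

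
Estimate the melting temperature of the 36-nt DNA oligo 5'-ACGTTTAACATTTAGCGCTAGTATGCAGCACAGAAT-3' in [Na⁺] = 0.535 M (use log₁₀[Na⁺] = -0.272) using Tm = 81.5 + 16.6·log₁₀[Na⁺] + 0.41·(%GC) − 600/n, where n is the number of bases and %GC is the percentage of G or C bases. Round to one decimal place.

76.3°C

Length n = 36. Base counts: T=10, G=7, C=7, A=12
G+C = 14, so %GC = 14/36 × 100 = 38.889%
Salt term: 16.6 × (-0.272) = -4.515
GC term: 0.41 × 38.889 = 15.944; length term: −600/36 = −16.667
Tm = 81.5 + (-4.515) + 15.944 − 16.667 = 76.262 → 76.3°C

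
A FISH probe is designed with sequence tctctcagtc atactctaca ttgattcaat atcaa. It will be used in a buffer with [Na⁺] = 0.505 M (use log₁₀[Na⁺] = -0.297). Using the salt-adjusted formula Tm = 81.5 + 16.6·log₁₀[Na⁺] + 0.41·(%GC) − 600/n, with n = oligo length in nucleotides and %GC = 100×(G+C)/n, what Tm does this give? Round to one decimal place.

72.3°C

Length n = 35. G=2, A=11, T=13, C=9
G+C = 11, so %GC = 11/35 × 100 = 31.429%
Salt term: 16.6 × (-0.297) = -4.93
GC term: 0.41 × 31.429 = 12.886; length term: −600/35 = −17.143
Tm = 81.5 + (-4.93) + 12.886 − 17.143 = 72.313 → 72.3°C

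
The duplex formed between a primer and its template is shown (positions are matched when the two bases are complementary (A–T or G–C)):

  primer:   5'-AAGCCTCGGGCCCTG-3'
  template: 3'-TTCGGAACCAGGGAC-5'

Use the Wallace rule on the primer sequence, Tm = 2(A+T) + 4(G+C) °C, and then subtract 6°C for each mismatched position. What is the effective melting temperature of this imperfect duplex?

Primer base counts: A=2, T=2, G=5, C=6 → A+T=4, G+C=11
Perfect-match Tm = 2(4) + 4(11) = 8 + 44 = 52°C
Mismatches (positions where the bases are not complementary): 2 (at positions 7, 10)
Effective Tm = 52 − 2×6 = 52 − 12 = 40°C

40°C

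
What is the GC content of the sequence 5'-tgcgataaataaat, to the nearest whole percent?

21%

Base counts: T=4, G=2, A=7, C=1
G+C = 2 + 1 = 3 out of 14 bases
%GC = 3/14 × 100 = 21.43% ≈ 21%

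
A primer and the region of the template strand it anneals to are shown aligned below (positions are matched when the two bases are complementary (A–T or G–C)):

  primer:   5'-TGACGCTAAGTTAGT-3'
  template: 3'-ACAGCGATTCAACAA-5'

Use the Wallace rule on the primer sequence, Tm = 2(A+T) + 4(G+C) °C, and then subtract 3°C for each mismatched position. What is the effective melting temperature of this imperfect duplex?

33°C

Primer base counts: A=4, T=5, G=4, C=2 → A+T=9, G+C=6
Perfect-match Tm = 2(9) + 4(6) = 18 + 24 = 42°C
Mismatches (positions where the bases are not complementary): 3 (at positions 3, 13, 14)
Effective Tm = 42 − 3×3 = 42 − 9 = 33°C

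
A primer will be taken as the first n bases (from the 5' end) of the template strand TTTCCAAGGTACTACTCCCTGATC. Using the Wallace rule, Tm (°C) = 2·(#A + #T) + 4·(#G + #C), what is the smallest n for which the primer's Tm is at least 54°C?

First 18 bases: TTTCCAAGGTACTACTCC → Tm = 52°C (< 54°C)
First 19 bases: TTTCCAAGGTACTACTCCC → Tm = 56°C (≥ 54°C)
Since every base adds ≥2°C, Tm only increases with n, so the threshold is first crossed at n = 19.

n = 19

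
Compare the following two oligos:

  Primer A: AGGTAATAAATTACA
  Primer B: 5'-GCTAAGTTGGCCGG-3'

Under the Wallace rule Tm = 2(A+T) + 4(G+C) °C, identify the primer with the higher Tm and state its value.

Primer A: A+T=12, G+C=3 → Tm = 2(12)+4(3) = 36°C
Primer B: A+T=5, G+C=9 → Tm = 2(5)+4(9) = 46°C
36°C vs 46°C → primer B is higher.

Primer B, 46°C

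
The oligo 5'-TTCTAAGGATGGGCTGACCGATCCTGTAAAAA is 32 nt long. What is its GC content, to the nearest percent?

Base counts: T=8, G=8, A=10, C=6
G+C = 8 + 6 = 14 out of 32 bases
%GC = 14/32 × 100 = 43.75% ≈ 44%

44%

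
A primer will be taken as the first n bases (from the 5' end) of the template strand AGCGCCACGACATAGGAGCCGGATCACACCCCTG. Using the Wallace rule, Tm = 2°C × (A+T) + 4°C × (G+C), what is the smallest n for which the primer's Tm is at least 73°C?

n = 22

First 21 bases: AGCGCCACGACATAGGAGCCG → Tm = 70°C (< 73°C)
First 22 bases: AGCGCCACGACATAGGAGCCGG → Tm = 74°C (≥ 73°C)
Each additional base adds 2°C (A/T) or 4°C (G/C), so Tm is non-decreasing in n; n = 22 is the first length to reach 73°C.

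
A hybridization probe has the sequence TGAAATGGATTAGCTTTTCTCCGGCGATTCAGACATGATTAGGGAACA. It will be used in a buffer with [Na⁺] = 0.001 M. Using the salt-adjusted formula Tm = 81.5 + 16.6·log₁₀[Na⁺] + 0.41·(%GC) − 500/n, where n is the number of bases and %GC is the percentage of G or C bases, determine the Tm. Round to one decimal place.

38.4°C

Length n = 48. Base counts: C=8, A=14, G=12, T=14
G+C = 20, so %GC = 20/48 × 100 = 41.667%
Salt term: 16.6 × (-3) = -49.8
GC term: 0.41 × 41.667 = 17.083; length term: −500/48 = −10.417
Tm = 81.5 + (-49.8) + 17.083 − 10.417 = 38.366 → 38.4°C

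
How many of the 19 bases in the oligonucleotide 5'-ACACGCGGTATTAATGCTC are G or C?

T=5, G=4, C=5, A=5
Total G or C: 4 + 5 = 9

9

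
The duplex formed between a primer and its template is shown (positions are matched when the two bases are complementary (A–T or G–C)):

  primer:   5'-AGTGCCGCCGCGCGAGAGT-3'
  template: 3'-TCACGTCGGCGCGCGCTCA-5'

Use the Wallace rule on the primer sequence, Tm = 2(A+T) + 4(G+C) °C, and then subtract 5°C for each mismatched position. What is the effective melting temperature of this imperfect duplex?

Primer base counts: A=3, T=2, G=8, C=6 → A+T=5, G+C=14
Perfect-match Tm = 2(5) + 4(14) = 10 + 56 = 66°C
Mismatches (positions where the bases are not complementary): 2 (at positions 6, 15)
Effective Tm = 66 − 2×5 = 66 − 10 = 56°C

56°C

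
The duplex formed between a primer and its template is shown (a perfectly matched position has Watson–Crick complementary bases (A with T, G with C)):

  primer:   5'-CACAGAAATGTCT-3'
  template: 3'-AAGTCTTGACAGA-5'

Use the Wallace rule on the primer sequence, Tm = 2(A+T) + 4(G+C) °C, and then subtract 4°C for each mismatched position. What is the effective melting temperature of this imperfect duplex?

24°C

Primer base counts: A=5, T=3, G=2, C=3 → A+T=8, G+C=5
Perfect-match Tm = 2(8) + 4(5) = 16 + 20 = 36°C
Mismatches (positions where the bases are not complementary): 3 (at positions 1, 2, 8)
Effective Tm = 36 − 3×4 = 36 − 12 = 24°C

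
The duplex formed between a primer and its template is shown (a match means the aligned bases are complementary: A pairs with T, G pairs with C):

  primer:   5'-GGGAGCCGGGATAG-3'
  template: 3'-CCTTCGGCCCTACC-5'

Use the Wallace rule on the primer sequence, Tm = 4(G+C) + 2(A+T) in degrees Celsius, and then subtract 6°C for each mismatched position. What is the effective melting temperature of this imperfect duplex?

Primer base counts: A=3, T=1, G=8, C=2 → A+T=4, G+C=10
Perfect-match Tm = 2(4) + 4(10) = 8 + 40 = 48°C
Mismatches (positions where the bases are not complementary): 2 (at positions 3, 13)
Effective Tm = 48 − 2×6 = 48 − 12 = 36°C

36°C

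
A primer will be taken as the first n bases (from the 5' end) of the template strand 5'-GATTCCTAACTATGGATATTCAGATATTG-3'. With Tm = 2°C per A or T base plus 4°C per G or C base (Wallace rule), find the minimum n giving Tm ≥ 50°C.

n = 19

First 18 bases: GATTCCTAACTATGGATA → Tm = 48°C (< 50°C)
First 19 bases: GATTCCTAACTATGGATAT → Tm = 50°C (≥ 50°C)
Each additional base adds 2°C (A/T) or 4°C (G/C), so Tm is non-decreasing in n; n = 19 is the first length to reach 50°C.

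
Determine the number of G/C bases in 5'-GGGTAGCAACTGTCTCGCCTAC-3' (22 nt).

T=5, A=4, C=7, G=6
G+C = 6 + 7 = 13

13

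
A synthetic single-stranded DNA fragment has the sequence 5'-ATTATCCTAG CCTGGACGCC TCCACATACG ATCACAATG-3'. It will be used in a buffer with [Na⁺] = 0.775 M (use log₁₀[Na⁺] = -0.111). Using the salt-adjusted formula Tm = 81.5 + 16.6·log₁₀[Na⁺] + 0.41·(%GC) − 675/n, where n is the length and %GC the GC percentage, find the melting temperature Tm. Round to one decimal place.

Length n = 39. Counting bases: A=11, G=6, C=13, T=9
G+C = 19, so %GC = 19/39 × 100 = 48.718%
Salt term: 16.6 × (-0.111) = -1.843
GC term: 0.41 × 48.718 = 19.974; length term: −675/39 = −17.308
Tm = 81.5 + (-1.843) + 19.974 − 17.308 = 82.323 → 82.3°C

82.3°C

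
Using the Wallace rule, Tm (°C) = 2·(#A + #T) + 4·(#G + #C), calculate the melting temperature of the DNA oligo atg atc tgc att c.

Scanning the sequence gives A=3, C=3, T=5, G=2.
AT pairs contribute 8, GC pairs contribute 5.
Tm = 4·5 + 2·8 = 20 + 16 = 36°C

36°C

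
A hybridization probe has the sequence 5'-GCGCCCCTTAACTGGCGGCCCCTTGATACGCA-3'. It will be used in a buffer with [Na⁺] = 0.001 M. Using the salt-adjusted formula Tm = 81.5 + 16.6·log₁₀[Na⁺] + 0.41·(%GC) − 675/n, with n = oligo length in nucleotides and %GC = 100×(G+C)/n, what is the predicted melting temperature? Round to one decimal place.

37.5°C

Length n = 32. Base counts: A=5, C=13, G=8, T=6
G+C = 21, so %GC = 21/32 × 100 = 65.625%
Salt term: 16.6 × (-3) = -49.8
GC term: 0.41 × 65.625 = 26.906; length term: −675/32 = −21.094
Tm = 81.5 + (-49.8) + 26.906 − 21.094 = 37.512 → 37.5°C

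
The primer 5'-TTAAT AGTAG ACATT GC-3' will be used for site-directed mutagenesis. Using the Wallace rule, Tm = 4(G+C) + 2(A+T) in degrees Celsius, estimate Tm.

44°C

Counting bases: T=6, C=2, G=3, A=6
AT pairs contribute 12, GC pairs contribute 5.
Tm = 4·5 + 2·12 = 20 + 24 = 44°C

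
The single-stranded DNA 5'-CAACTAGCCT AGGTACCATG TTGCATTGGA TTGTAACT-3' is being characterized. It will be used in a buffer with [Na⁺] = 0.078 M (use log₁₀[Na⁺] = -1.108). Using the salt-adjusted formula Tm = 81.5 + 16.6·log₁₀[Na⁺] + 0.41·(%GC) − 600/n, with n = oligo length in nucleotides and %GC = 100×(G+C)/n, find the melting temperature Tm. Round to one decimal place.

64.6°C

Length n = 38. C=8, T=12, A=10, G=8
G+C = 16, so %GC = 16/38 × 100 = 42.105%
Salt term: 16.6 × (-1.108) = -18.393
GC term: 0.41 × 42.105 = 17.263; length term: −600/38 = −15.789
Tm = 81.5 + (-18.393) + 17.263 − 15.789 = 64.581 → 64.6°C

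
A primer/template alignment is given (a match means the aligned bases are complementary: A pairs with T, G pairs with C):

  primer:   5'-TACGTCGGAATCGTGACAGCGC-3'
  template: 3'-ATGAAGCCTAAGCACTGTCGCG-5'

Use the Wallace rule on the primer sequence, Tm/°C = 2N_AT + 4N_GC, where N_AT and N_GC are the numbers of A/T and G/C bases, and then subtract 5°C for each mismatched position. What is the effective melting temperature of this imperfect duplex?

Primer base counts: A=5, T=4, G=7, C=6 → A+T=9, G+C=13
Perfect-match Tm = 2(9) + 4(13) = 18 + 52 = 70°C
Mismatches (positions where the bases are not complementary): 2 (at positions 4, 10)
Effective Tm = 70 − 2×5 = 70 − 10 = 60°C

60°C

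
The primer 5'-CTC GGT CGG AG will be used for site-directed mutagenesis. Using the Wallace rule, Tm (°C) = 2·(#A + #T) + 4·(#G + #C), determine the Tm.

T=2, G=5, C=3, A=1
A+T = 3, G+C = 8
Tm = 2(3) + 4(8) = 6 + 32 = 38°C

38°C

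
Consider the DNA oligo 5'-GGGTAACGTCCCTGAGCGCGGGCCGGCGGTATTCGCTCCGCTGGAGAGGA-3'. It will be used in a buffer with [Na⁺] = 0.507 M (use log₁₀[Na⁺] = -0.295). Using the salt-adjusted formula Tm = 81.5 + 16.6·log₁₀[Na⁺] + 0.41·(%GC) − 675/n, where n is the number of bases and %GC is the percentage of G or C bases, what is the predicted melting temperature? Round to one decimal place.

Length n = 50. Scanning the sequence gives A=7, G=21, T=8, C=14.
G+C = 35, so %GC = 35/50 × 100 = 70%
Salt term: 16.6 × (-0.295) = -4.897
GC term: 0.41 × 70 = 28.7; length term: −675/50 = −13.5
Tm = 81.5 + (-4.897) + 28.7 − 13.5 = 91.803 → 91.8°C

91.8°C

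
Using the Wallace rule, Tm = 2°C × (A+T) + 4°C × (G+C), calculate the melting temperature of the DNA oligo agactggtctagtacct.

Scanning the sequence gives A=4, G=4, C=4, T=5.
A+T = 9, G+C = 8
Tm = 4·8 + 2·9 = 32 + 18 = 50°C

50°C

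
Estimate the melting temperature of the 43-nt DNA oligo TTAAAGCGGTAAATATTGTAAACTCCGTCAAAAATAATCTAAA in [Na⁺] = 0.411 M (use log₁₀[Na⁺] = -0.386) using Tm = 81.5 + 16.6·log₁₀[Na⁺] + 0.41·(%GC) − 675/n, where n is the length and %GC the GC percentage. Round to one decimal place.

69.9°C

Length n = 43. C=6, G=5, T=12, A=20
G+C = 11, so %GC = 11/43 × 100 = 25.581%
Salt term: 16.6 × (-0.386) = -6.408
GC term: 0.41 × 25.581 = 10.488; length term: −675/43 = −15.698
Tm = 81.5 + (-6.408) + 10.488 − 15.698 = 69.882 → 69.9°C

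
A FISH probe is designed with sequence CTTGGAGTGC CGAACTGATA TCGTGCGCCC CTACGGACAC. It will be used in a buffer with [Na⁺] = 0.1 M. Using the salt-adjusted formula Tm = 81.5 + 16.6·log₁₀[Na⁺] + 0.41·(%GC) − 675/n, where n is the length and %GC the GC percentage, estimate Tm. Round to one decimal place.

Length n = 40. Scanning the sequence gives C=13, T=8, A=8, G=11.
G+C = 24, so %GC = 24/40 × 100 = 60%
Salt term: 16.6 × (-1) = -16.6
GC term: 0.41 × 60 = 24.6; length term: −675/40 = −16.875
Tm = 81.5 + (-16.6) + 24.6 − 16.875 = 72.625 → 72.6°C

72.6°C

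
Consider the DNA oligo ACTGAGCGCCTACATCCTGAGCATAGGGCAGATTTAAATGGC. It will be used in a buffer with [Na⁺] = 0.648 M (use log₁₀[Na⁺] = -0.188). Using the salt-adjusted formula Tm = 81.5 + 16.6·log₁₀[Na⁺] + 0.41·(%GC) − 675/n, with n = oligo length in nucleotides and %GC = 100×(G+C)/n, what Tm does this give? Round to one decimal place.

82.8°C

Length n = 42. A=12, G=11, C=10, T=9
G+C = 21, so %GC = 21/42 × 100 = 50%
Salt term: 16.6 × (-0.188) = -3.121
GC term: 0.41 × 50 = 20.5; length term: −675/42 = −16.071
Tm = 81.5 + (-3.121) + 20.5 − 16.071 = 82.808 → 82.8°C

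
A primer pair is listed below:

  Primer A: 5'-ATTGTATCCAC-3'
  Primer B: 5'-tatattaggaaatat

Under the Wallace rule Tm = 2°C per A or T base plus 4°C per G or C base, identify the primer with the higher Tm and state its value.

Primer A: A+T=7, G+C=4 → Tm = 2(7)+4(4) = 30°C
Primer B: A+T=13, G+C=2 → Tm = 2(13)+4(2) = 34°C
30°C vs 34°C → primer B is higher.

Primer B, 34°C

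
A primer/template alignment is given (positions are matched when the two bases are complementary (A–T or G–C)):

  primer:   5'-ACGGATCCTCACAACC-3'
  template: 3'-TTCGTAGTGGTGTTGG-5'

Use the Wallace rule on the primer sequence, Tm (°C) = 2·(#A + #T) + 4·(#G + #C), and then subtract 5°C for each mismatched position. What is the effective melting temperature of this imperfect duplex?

30°C

Primer base counts: A=5, T=2, G=2, C=7 → A+T=7, G+C=9
Perfect-match Tm = 2(7) + 4(9) = 14 + 36 = 50°C
Mismatches (positions where the bases are not complementary): 4 (at positions 2, 4, 8, 9)
Effective Tm = 50 − 4×5 = 50 − 20 = 30°C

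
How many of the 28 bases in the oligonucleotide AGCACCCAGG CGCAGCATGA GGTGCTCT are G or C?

18

Base counts: T=4, C=9, G=9, A=6
G+C = 9 + 9 = 18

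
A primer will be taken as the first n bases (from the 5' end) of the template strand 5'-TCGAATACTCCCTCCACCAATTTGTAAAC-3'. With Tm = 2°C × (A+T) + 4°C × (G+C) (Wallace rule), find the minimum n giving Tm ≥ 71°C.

n = 25

First 24 bases: TCGAATACTCCCTCCACCAATTTG → Tm = 70°C (< 71°C)
First 25 bases: TCGAATACTCCCTCCACCAATTTGT → Tm = 72°C (≥ 71°C)
Since every base adds ≥2°C, Tm only increases with n, so the threshold is first crossed at n = 25.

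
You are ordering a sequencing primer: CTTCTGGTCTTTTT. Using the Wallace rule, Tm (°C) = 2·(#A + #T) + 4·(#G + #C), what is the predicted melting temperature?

Base counts: G=2, A=0, T=9, C=3
AT pairs contribute 9, GC pairs contribute 5.
Tm = 2(9) + 4(5) = 18 + 20 = 38°C

38°C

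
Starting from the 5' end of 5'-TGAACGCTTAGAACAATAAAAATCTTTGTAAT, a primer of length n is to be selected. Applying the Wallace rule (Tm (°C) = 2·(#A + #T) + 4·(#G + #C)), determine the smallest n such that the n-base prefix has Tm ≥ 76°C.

First 29 bases: TGAACGCTTAGAACAATAAAAATCTTTGT → Tm = 74°C (< 76°C)
First 30 bases: TGAACGCTTAGAACAATAAAAATCTTTGTA → Tm = 76°C (≥ 76°C)
Each additional base adds 2°C (A/T) or 4°C (G/C), so Tm is non-decreasing in n; n = 30 is the first length to reach 76°C.

n = 30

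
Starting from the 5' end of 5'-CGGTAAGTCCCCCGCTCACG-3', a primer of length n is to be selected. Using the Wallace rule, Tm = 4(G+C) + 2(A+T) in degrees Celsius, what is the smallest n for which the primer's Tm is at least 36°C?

First 10 bases: CGGTAAGTCC → Tm = 32°C (< 36°C)
First 11 bases: CGGTAAGTCCC → Tm = 36°C (≥ 36°C)
Since every base adds ≥2°C, Tm only increases with n, so the threshold is first crossed at n = 11.

n = 11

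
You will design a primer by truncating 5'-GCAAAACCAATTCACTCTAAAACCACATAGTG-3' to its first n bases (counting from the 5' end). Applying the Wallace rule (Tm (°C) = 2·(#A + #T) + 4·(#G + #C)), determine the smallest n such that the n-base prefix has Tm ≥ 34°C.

n = 13

First 12 bases: GCAAAACCAATT → Tm = 32°C (< 34°C)
First 13 bases: GCAAAACCAATTC → Tm = 36°C (≥ 34°C)
Since every base adds ≥2°C, Tm only increases with n, so the threshold is first crossed at n = 13.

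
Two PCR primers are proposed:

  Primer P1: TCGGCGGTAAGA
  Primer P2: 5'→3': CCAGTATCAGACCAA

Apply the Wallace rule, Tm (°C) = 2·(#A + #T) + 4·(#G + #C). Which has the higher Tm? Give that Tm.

Primer P2, 44°C

Primer P1: A+T=5, G+C=7 → Tm = 2(5)+4(7) = 38°C
Primer P2: A+T=8, G+C=7 → Tm = 2(8)+4(7) = 44°C
38°C vs 44°C → primer P2 is higher.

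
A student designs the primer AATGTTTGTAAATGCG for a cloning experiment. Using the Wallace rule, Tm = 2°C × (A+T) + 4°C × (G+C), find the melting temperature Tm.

Base counts: A=5, C=1, G=4, T=6
So N_AT = 11 and N_GC = 5.
Tm = 2×11 + 4×5 = 42°C

42°C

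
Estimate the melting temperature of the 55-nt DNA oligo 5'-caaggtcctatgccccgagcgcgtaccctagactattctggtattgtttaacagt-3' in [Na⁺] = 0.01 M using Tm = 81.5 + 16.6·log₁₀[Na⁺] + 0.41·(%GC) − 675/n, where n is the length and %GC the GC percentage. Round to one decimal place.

56.2°C

Length n = 55. Counting bases: A=12, T=16, G=12, C=15
G+C = 27, so %GC = 27/55 × 100 = 49.091%
Salt term: 16.6 × (-2) = -33.2
GC term: 0.41 × 49.091 = 20.127; length term: −675/55 = −12.273
Tm = 81.5 + (-33.2) + 20.127 − 12.273 = 56.154 → 56.2°C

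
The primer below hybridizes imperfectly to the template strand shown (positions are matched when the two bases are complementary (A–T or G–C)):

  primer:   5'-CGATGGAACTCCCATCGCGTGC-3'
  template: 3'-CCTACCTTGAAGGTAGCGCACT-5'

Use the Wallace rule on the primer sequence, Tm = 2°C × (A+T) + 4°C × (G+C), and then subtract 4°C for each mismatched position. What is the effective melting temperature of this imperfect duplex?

60°C

Primer base counts: A=4, T=4, G=6, C=8 → A+T=8, G+C=14
Perfect-match Tm = 2(8) + 4(14) = 16 + 56 = 72°C
Mismatches (positions where the bases are not complementary): 3 (at positions 1, 11, 22)
Effective Tm = 72 − 3×4 = 72 − 12 = 60°C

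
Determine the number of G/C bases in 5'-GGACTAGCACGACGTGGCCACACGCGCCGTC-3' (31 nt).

Scanning the sequence gives C=12, T=3, A=6, G=10.
G+C = 10 + 12 = 22

22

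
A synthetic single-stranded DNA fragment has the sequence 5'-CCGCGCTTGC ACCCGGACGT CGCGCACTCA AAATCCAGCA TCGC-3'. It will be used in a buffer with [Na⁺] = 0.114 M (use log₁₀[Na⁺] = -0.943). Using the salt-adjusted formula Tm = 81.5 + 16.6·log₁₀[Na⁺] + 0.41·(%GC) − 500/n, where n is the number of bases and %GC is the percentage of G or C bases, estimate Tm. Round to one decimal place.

Length n = 44. G=10, A=9, T=6, C=19
G+C = 29, so %GC = 29/44 × 100 = 65.909%
Salt term: 16.6 × (-0.943) = -15.654
GC term: 0.41 × 65.909 = 27.023; length term: −500/44 = −11.364
Tm = 81.5 + (-15.654) + 27.023 − 11.364 = 81.505 → 81.5°C

81.5°C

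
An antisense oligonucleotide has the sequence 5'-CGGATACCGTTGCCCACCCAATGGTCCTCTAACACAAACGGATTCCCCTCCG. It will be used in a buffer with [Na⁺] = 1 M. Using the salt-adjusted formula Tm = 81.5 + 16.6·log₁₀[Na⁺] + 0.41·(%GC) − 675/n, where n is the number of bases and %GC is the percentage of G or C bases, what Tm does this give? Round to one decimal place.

Length n = 52. C=21, A=12, T=10, G=9
G+C = 30, so %GC = 30/52 × 100 = 57.692%
Salt term: 16.6 × (0) = 0
GC term: 0.41 × 57.692 = 23.654; length term: −675/52 = −12.981
Tm = 81.5 + (0) + 23.654 − 12.981 = 92.173 → 92.2°C

92.2°C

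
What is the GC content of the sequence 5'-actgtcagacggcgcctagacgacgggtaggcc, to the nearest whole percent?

Base counts: C=10, T=4, G=12, A=7
G+C = 12 + 10 = 22 out of 33 bases
%GC = 22/33 × 100 = 66.67% ≈ 67%

67%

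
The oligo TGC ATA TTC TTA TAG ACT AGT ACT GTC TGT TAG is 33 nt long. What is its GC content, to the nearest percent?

Base counts: G=6, C=5, A=8, T=14
G+C = 6 + 5 = 11 out of 33 bases
%GC = 11/33 × 100 = 33.33% ≈ 33%

33%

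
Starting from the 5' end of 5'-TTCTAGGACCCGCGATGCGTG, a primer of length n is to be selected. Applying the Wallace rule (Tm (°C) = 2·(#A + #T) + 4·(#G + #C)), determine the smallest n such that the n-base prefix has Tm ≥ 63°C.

n = 20

First 19 bases: TTCTAGGACCCGCGATGCG → Tm = 62°C (< 63°C)
First 20 bases: TTCTAGGACCCGCGATGCGT → Tm = 64°C (≥ 63°C)
Since every base adds ≥2°C, Tm only increases with n, so the threshold is first crossed at n = 20.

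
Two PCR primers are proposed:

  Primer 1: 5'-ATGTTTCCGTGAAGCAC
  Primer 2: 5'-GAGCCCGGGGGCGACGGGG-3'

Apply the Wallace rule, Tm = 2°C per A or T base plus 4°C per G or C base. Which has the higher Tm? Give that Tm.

Primer 2, 72°C

Primer 1: A+T=9, G+C=8 → Tm = 2(9)+4(8) = 50°C
Primer 2: A+T=2, G+C=17 → Tm = 2(2)+4(17) = 72°C
50°C vs 72°C → primer 2 is higher.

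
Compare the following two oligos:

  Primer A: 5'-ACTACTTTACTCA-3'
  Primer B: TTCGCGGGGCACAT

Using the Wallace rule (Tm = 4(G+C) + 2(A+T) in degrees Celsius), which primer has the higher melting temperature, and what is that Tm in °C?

Primer B, 46°C

Primer A: A+T=9, G+C=4 → Tm = 2(9)+4(4) = 34°C
Primer B: A+T=5, G+C=9 → Tm = 2(5)+4(9) = 46°C
34°C vs 46°C → primer B is higher.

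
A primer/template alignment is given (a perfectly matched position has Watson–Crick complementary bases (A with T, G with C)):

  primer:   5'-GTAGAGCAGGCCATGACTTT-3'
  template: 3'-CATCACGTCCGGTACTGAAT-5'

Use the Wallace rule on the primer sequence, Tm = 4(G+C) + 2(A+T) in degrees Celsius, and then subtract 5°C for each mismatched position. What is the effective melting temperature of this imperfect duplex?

Primer base counts: A=5, T=5, G=6, C=4 → A+T=10, G+C=10
Perfect-match Tm = 2(10) + 4(10) = 20 + 40 = 60°C
Mismatches (positions where the bases are not complementary): 2 (at positions 5, 20)
Effective Tm = 60 − 2×5 = 60 − 10 = 50°C

50°C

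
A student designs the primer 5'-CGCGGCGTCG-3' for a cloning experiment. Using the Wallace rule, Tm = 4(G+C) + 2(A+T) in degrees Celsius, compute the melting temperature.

38°C

Base counts: C=4, T=1, G=5, A=0
AT pairs contribute 1, GC pairs contribute 9.
Tm = 4·9 + 2·1 = 36 + 2 = 38°C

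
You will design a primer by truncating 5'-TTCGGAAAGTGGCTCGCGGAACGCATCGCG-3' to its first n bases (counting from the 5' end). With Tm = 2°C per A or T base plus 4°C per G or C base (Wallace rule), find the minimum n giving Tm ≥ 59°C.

n = 19

First 18 bases: TTCGGAAAGTGGCTCGCG → Tm = 58°C (< 59°C)
First 19 bases: TTCGGAAAGTGGCTCGCGG → Tm = 62°C (≥ 59°C)
Each additional base adds 2°C (A/T) or 4°C (G/C), so Tm is non-decreasing in n; n = 19 is the first length to reach 59°C.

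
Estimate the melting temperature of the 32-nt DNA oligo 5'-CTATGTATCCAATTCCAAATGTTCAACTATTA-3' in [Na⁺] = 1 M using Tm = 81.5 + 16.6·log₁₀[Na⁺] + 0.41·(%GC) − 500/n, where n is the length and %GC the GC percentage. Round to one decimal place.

Length n = 32. Counting bases: C=7, G=2, A=11, T=12
G+C = 9, so %GC = 9/32 × 100 = 28.125%
Salt term: 16.6 × (0) = 0
GC term: 0.41 × 28.125 = 11.531; length term: −500/32 = −15.625
Tm = 81.5 + (0) + 11.531 − 15.625 = 77.406 → 77.4°C

77.4°C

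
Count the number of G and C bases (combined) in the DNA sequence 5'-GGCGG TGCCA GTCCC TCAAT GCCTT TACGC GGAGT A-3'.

22

C=11, G=11, T=8, A=6
G+C = 11 + 11 = 22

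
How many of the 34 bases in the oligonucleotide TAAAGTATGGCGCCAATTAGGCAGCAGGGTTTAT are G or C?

15

Counting bases: T=9, C=5, G=10, A=10
G+C = 10 + 5 = 15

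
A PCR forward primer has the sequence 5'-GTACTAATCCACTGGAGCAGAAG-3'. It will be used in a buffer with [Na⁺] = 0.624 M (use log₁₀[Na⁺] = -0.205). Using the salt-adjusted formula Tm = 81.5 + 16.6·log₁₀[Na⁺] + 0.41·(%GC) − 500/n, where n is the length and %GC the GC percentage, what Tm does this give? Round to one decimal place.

76.0°C

Length n = 23. Counting bases: G=6, A=8, T=4, C=5
G+C = 11, so %GC = 11/23 × 100 = 47.826%
Salt term: 16.6 × (-0.205) = -3.403
GC term: 0.41 × 47.826 = 19.609; length term: −500/23 = −21.739
Tm = 81.5 + (-3.403) + 19.609 − 21.739 = 75.967 → 76.0°C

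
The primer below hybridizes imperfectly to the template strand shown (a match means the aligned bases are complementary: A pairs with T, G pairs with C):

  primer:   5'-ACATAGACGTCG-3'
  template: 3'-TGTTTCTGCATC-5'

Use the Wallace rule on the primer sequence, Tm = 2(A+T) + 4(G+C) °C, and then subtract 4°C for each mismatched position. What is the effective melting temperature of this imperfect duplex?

28°C

Primer base counts: A=4, T=2, G=3, C=3 → A+T=6, G+C=6
Perfect-match Tm = 2(6) + 4(6) = 12 + 24 = 36°C
Mismatches (positions where the bases are not complementary): 2 (at positions 4, 11)
Effective Tm = 36 − 2×4 = 36 − 8 = 28°C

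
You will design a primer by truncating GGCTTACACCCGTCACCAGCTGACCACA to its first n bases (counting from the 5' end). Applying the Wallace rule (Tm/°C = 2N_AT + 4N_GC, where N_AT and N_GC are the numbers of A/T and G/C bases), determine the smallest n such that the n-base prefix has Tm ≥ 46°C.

First 13 bases: GGCTTACACCCGT → Tm = 42°C (< 46°C)
First 14 bases: GGCTTACACCCGTC → Tm = 46°C (≥ 46°C)
Since every base adds ≥2°C, Tm only increases with n, so the threshold is first crossed at n = 14.

n = 14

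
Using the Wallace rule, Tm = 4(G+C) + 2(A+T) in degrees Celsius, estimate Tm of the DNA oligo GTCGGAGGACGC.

42°C

Scanning the sequence gives G=6, C=3, A=2, T=1.
So N_AT = 3 and N_GC = 9.
Tm = 4·9 + 2·3 = 36 + 6 = 42°C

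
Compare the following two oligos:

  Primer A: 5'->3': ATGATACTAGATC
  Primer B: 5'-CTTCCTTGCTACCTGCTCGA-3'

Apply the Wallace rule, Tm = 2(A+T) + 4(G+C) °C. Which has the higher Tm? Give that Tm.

Primer A: A+T=9, G+C=4 → Tm = 2(9)+4(4) = 34°C
Primer B: A+T=9, G+C=11 → Tm = 2(9)+4(11) = 62°C
34°C vs 62°C → primer B is higher.

Primer B, 62°C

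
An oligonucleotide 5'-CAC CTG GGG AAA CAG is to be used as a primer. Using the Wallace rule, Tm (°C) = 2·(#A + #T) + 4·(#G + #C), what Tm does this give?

48°C

Scanning the sequence gives C=4, T=1, G=5, A=5.
So N_AT = 6 and N_GC = 9.
Tm = 2(6) + 4(9) = 12 + 36 = 48°C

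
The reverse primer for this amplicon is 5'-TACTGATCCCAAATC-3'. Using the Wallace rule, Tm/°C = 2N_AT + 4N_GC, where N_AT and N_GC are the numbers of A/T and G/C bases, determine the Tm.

42°C

Base counts: A=5, G=1, C=5, T=4
AT pairs contribute 9, GC pairs contribute 6.
Tm = 2×9 + 4×6 = 42°C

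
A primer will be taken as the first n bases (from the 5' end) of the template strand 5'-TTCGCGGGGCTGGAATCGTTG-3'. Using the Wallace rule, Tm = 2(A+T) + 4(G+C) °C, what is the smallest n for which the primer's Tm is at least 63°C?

First 19 bases: TTCGCGGGGCTGGAATCGT → Tm = 62°C (< 63°C)
First 20 bases: TTCGCGGGGCTGGAATCGTT → Tm = 64°C (≥ 63°C)
Since every base adds ≥2°C, Tm only increases with n, so the threshold is first crossed at n = 20.

n = 20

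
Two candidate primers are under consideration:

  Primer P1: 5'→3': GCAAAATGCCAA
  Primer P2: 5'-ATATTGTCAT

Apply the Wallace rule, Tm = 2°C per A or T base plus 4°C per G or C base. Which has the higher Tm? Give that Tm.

Primer P1: A+T=7, G+C=5 → Tm = 2(7)+4(5) = 34°C
Primer P2: A+T=8, G+C=2 → Tm = 2(8)+4(2) = 24°C
34°C vs 24°C → primer P1 is higher.

Primer P1, 34°C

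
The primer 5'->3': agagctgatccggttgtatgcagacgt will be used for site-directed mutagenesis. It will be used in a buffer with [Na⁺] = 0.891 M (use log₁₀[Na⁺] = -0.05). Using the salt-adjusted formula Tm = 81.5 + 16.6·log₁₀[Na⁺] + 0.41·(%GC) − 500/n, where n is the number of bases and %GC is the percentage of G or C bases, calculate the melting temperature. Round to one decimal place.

Length n = 27. Base counts: A=6, G=9, T=7, C=5
G+C = 14, so %GC = 14/27 × 100 = 51.852%
Salt term: 16.6 × (-0.05) = -0.83
GC term: 0.41 × 51.852 = 21.259; length term: −500/27 = −18.519
Tm = 81.5 + (-0.83) + 21.259 − 18.519 = 83.41 → 83.4°C

83.4°C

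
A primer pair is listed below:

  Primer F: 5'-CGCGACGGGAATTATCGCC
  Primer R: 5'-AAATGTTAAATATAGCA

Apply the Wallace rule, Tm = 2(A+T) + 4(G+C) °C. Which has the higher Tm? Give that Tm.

Primer F: A+T=7, G+C=12 → Tm = 2(7)+4(12) = 62°C
Primer R: A+T=14, G+C=3 → Tm = 2(14)+4(3) = 40°C
62°C vs 40°C → primer F is higher.

Primer F, 62°C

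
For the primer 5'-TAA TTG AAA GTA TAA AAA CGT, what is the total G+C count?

Counting bases: A=11, G=3, T=6, C=1
G+C = 3 + 1 = 4

4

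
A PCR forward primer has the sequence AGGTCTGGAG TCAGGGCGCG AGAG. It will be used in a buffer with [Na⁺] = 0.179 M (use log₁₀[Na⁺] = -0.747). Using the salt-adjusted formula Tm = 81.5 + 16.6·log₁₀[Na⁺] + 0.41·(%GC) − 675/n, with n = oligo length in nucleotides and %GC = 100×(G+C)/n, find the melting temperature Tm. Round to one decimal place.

68.3°C

Length n = 24. Counting bases: C=4, G=12, A=5, T=3
G+C = 16, so %GC = 16/24 × 100 = 66.667%
Salt term: 16.6 × (-0.747) = -12.4
GC term: 0.41 × 66.667 = 27.333; length term: −675/24 = −28.125
Tm = 81.5 + (-12.4) + 27.333 − 28.125 = 68.308 → 68.3°C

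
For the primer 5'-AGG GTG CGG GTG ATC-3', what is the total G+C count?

10

A=2, G=8, C=2, T=3
G+C = 8 + 2 = 10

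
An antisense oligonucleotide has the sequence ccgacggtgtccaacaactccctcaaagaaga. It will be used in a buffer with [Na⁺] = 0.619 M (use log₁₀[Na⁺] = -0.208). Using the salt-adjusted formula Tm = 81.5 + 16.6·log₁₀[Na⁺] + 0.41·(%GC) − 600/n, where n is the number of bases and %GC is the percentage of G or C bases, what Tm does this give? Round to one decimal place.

81.1°C

Length n = 32. Base counts: C=11, T=4, G=6, A=11
G+C = 17, so %GC = 17/32 × 100 = 53.125%
Salt term: 16.6 × (-0.208) = -3.453
GC term: 0.41 × 53.125 = 21.781; length term: −600/32 = −18.75
Tm = 81.5 + (-3.453) + 21.781 − 18.75 = 81.078 → 81.1°C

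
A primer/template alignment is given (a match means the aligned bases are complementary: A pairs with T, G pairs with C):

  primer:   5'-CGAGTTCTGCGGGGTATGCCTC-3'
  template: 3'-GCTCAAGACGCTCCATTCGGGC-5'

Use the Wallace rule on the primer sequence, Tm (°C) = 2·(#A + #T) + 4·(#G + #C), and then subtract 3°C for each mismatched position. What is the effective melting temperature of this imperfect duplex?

Primer base counts: A=2, T=6, G=8, C=6 → A+T=8, G+C=14
Perfect-match Tm = 2(8) + 4(14) = 16 + 56 = 72°C
Mismatches (positions where the bases are not complementary): 4 (at positions 12, 17, 21, 22)
Effective Tm = 72 − 4×3 = 72 − 12 = 60°C

60°C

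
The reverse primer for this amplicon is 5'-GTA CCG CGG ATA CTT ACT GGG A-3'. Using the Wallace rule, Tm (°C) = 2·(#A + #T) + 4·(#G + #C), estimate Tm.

68°C

Counting bases: A=5, T=5, G=7, C=5
A+T = 10, G+C = 12
Tm = 2(10) + 4(12) = 20 + 48 = 68°C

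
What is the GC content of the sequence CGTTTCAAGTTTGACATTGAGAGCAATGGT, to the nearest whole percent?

40%

G=8, T=10, C=4, A=8
G+C = 8 + 4 = 12 out of 30 bases
%GC = 12/30 × 100 = 40% ≈ 40%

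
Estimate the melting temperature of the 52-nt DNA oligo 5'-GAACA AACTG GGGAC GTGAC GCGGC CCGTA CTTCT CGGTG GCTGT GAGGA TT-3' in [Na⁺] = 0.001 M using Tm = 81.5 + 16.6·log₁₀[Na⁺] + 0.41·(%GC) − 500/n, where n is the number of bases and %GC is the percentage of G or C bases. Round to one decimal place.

Length n = 52. Counting bases: C=12, A=10, G=19, T=11
G+C = 31, so %GC = 31/52 × 100 = 59.615%
Salt term: 16.6 × (-3) = -49.8
GC term: 0.41 × 59.615 = 24.442; length term: −500/52 = −9.615
Tm = 81.5 + (-49.8) + 24.442 − 9.615 = 46.527 → 46.5°C

46.5°C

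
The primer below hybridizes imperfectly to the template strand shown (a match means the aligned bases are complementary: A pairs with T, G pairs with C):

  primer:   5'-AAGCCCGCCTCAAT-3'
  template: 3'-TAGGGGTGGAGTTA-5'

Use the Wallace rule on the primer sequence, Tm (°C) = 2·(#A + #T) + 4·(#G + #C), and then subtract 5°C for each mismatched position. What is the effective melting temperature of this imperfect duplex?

Primer base counts: A=4, T=2, G=2, C=6 → A+T=6, G+C=8
Perfect-match Tm = 2(6) + 4(8) = 12 + 32 = 44°C
Mismatches (positions where the bases are not complementary): 3 (at positions 2, 3, 7)
Effective Tm = 44 − 3×5 = 44 − 15 = 29°C

29°C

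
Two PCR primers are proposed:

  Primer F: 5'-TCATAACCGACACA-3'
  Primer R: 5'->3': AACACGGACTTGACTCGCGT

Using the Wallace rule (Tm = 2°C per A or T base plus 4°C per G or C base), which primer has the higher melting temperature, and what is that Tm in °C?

Primer R, 62°C

Primer F: A+T=8, G+C=6 → Tm = 2(8)+4(6) = 40°C
Primer R: A+T=9, G+C=11 → Tm = 2(9)+4(11) = 62°C
40°C vs 62°C → primer R is higher.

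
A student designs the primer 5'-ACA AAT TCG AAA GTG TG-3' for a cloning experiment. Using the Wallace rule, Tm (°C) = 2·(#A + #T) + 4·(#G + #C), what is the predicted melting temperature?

46°C

Base counts: G=4, T=4, A=7, C=2
A+T = 11, G+C = 6
Tm = 4·6 + 2·11 = 24 + 22 = 46°C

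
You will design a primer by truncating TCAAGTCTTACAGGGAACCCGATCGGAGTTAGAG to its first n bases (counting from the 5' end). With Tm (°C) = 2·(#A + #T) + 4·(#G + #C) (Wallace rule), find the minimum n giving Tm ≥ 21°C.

n = 8

First 7 bases: TCAAGTC → Tm = 20°C (< 21°C)
First 8 bases: TCAAGTCT → Tm = 22°C (≥ 21°C)
Since every base adds ≥2°C, Tm only increases with n, so the threshold is first crossed at n = 8.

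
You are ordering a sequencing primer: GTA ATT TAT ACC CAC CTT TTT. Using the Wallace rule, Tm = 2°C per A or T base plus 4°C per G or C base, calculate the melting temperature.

T=10, G=1, C=5, A=5
AT pairs contribute 15, GC pairs contribute 6.
Tm = 2×15 + 4×6 = 54°C

54°C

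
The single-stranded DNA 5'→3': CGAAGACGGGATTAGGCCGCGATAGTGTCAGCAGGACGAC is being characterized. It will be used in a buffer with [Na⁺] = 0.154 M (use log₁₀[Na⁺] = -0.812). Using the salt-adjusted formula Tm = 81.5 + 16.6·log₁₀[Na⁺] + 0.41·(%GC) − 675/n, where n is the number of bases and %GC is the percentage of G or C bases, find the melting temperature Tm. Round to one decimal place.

75.7°C

Length n = 40. T=5, G=15, A=11, C=9
G+C = 24, so %GC = 24/40 × 100 = 60%
Salt term: 16.6 × (-0.812) = -13.479
GC term: 0.41 × 60 = 24.6; length term: −675/40 = −16.875
Tm = 81.5 + (-13.479) + 24.6 − 16.875 = 75.746 → 75.7°C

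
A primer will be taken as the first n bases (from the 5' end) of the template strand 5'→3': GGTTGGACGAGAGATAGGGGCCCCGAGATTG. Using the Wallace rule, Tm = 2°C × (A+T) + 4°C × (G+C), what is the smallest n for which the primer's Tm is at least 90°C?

First 26 bases: GGTTGGACGAGAGATAGGGGCCCCGA → Tm = 86°C (< 90°C)
First 27 bases: GGTTGGACGAGAGATAGGGGCCCCGAG → Tm = 90°C (≥ 90°C)
Each additional base adds 2°C (A/T) or 4°C (G/C), so Tm is non-decreasing in n; n = 27 is the first length to reach 90°C.

n = 27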